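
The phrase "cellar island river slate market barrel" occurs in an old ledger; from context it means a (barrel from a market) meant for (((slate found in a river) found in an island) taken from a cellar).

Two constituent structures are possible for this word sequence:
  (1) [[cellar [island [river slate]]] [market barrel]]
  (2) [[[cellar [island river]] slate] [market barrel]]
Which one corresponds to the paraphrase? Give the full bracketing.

The paraphrase's head is the "barrel" part ("market barrel"); its modifier is "cellar island river slate".
That top-level split, carried through the inner groups, gives [[cellar [island [river slate]]] [market barrel]].

[[cellar [island [river slate]]] [market barrel]]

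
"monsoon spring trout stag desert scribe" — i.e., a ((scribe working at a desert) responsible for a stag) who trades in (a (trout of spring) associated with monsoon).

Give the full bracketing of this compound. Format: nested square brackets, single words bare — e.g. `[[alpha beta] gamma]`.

Whole compound: head "scribe" (specifically "stag desert scribe"), modifier "monsoon spring trout".
"monsoon spring trout" → head "trout" (specifically "spring trout"), modifier "monsoon".
"spring trout" → head "trout", modifier "spring".
"stag desert scribe" → head "scribe" (specifically "desert scribe"), modifier "stag".
"desert scribe" → head "scribe", modifier "desert".
Putting it together: [[monsoon [spring trout]] [stag [desert scribe]]].

[[monsoon [spring trout]] [stag [desert scribe]]]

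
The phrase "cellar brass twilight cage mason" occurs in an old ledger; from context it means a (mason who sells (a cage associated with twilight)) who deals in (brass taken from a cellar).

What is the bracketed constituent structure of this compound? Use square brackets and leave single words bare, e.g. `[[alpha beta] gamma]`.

[[cellar brass] [[twilight cage] mason]]

Overall it is a kind of mason (specifically "twilight cage mason"); the modifier is "cellar brass".
Inside "cellar brass": head "brass", modifier "cellar".
Inside "twilight cage mason": head "mason", modifier "twilight cage".
Inside "twilight cage": head "cage", modifier "twilight".
Assembled: [[cellar brass] [[twilight cage] mason]].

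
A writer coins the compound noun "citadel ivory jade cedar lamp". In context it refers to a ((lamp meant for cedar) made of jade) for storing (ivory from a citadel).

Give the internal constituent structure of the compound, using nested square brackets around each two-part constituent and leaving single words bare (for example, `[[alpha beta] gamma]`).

The outermost head in the paraphrase is "lamp" (specifically "jade cedar lamp"), modified by "citadel ivory".
"citadel ivory" → head "ivory", modifier "citadel".
"jade cedar lamp" → head "lamp" (specifically "cedar lamp"), modifier "jade".
"cedar lamp" → head "lamp", modifier "cedar".
Putting it together: [[citadel ivory] [jade [cedar lamp]]].

[[citadel ivory] [jade [cedar lamp]]]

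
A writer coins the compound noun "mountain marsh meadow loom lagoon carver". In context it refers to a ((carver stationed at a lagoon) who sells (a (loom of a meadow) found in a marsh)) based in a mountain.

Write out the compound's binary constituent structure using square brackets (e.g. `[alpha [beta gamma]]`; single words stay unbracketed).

[mountain [[marsh [meadow loom]] [lagoon carver]]]

Whole compound: head "carver" (specifically "marsh meadow loom lagoon carver"), modifier "mountain".
"marsh meadow loom lagoon carver" → head "carver" (specifically "lagoon carver"), modifier "marsh meadow loom".
"marsh meadow loom" → head "loom" (specifically "meadow loom"), modifier "marsh".
"meadow loom" → head "loom", modifier "meadow".
"lagoon carver" → head "carver", modifier "lagoon".
Assembled: [mountain [[marsh [meadow loom]] [lagoon carver]]].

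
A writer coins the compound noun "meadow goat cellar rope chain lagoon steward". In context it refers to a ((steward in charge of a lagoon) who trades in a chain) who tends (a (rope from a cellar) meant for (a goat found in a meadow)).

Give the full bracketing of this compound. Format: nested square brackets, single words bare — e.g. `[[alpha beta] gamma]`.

At the top level: head "steward" (specifically "chain lagoon steward"); modifier "meadow goat cellar rope".
Within "meadow goat cellar rope", the head is "rope" (specifically "cellar rope") and the modifier is "meadow goat".
Within "meadow goat", the head is "goat" and the modifier is "meadow".
Within "cellar rope", the head is "rope" and the modifier is "cellar".
Within "chain lagoon steward", the head is "steward" (specifically "lagoon steward") and the modifier is "chain".
Within "lagoon steward", the head is "steward" and the modifier is "lagoon".
So the structure is [[[meadow goat] [cellar rope]] [chain [lagoon steward]]].

[[[meadow goat] [cellar rope]] [chain [lagoon steward]]]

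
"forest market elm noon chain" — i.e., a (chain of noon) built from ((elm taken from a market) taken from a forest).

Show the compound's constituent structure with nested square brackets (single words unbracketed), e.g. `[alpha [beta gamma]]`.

[[forest [market elm]] [noon chain]]

The outermost head in the paraphrase is "chain" (specifically "noon chain"), modified by "forest market elm".
"forest market elm" → head "elm" (specifically "market elm"), modifier "forest".
"market elm" → head "elm", modifier "market".
"noon chain" → head "chain", modifier "noon".
Putting it together: [[forest [market elm]] [noon chain]].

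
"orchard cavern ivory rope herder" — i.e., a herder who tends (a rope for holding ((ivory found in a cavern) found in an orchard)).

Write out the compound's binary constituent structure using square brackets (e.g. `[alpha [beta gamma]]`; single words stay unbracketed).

Whole compound: head "herder", modifier "orchard cavern ivory rope".
Inside "orchard cavern ivory rope": head "rope", modifier "orchard cavern ivory".
Inside "orchard cavern ivory": head "ivory" (specifically "cavern ivory"), modifier "orchard".
Inside "cavern ivory": head "ivory", modifier "cavern".
So the structure is [[[orchard [cavern ivory]] rope] herder].

[[[orchard [cavern ivory]] rope] herder]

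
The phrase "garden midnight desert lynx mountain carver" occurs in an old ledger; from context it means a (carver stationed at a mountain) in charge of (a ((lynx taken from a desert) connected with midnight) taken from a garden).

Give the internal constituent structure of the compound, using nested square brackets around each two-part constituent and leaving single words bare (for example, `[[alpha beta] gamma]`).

At the top level: head "carver" (specifically "mountain carver"); modifier "garden midnight desert lynx".
"garden midnight desert lynx" → head "lynx" (specifically "midnight desert lynx"), modifier "garden".
"midnight desert lynx" → head "lynx" (specifically "desert lynx"), modifier "midnight".
"desert lynx" → head "lynx", modifier "desert".
"mountain carver" → head "carver", modifier "mountain".
Assembled: [[garden [midnight [desert lynx]]] [mountain carver]].

[[garden [midnight [desert lynx]]] [mountain carver]]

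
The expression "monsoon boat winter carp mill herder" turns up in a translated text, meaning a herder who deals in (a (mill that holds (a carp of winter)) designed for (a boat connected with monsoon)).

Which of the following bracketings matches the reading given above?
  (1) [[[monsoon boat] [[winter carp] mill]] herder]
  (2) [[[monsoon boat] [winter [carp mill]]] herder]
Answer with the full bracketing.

The paraphrase's head is the "herder" part ("herder"); its modifier is "monsoon boat winter carp mill".
That top-level split, carried through the inner groups, gives [[[monsoon boat] [[winter carp] mill]] herder].

[[[monsoon boat] [[winter carp] mill]] herder]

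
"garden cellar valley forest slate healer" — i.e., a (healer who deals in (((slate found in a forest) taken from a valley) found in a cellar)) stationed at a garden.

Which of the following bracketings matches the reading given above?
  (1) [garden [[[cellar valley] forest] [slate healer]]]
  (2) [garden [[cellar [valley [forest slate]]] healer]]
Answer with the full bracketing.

The paraphrase's head is the "healer" part ("cellar valley forest slate healer"); its modifier is "garden".
That top-level split, carried through the inner groups, gives [garden [[cellar [valley [forest slate]]] healer]].

[garden [[cellar [valley [forest slate]]] healer]]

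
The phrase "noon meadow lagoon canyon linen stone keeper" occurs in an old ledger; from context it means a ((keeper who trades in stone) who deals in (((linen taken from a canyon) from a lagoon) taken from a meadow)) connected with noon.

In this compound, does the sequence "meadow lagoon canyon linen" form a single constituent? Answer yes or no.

yes

The paraphrase groups the words so that "meadow lagoon canyon linen" is one unit: it corresponds to a single parenthesized sub-phrase.
The full structure is [noon [[meadow [lagoon [canyon linen]]] [stone keeper]]], in which [meadow lagoon canyon linen] is a constituent.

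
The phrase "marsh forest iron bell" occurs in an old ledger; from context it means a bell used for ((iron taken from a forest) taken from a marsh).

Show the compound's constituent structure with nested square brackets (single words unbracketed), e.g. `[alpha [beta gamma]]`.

Overall it is a kind of bell; the modifier is "marsh forest iron".
"marsh forest iron" → head "iron" (specifically "forest iron"), modifier "marsh".
"forest iron" → head "iron", modifier "forest".
So the structure is [[marsh [forest iron]] bell].

[[marsh [forest iron]] bell]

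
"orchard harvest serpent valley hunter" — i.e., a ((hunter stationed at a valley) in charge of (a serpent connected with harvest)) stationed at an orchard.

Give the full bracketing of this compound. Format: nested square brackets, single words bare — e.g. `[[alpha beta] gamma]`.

[orchard [[harvest serpent] [valley hunter]]]

The outermost head in the paraphrase is "hunter" (specifically "harvest serpent valley hunter"), modified by "orchard".
Within "harvest serpent valley hunter", the head is "hunter" (specifically "valley hunter") and the modifier is "harvest serpent".
Within "harvest serpent", the head is "serpent" and the modifier is "harvest".
Within "valley hunter", the head is "hunter" and the modifier is "valley".
Assembled: [orchard [[harvest serpent] [valley hunter]]].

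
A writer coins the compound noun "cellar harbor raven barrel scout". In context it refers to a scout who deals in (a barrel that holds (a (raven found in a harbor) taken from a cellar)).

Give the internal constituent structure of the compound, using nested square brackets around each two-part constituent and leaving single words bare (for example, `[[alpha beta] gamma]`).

The outermost head in the paraphrase is "scout", modified by "cellar harbor raven barrel".
Within "cellar harbor raven barrel", the head is "barrel" and the modifier is "cellar harbor raven".
Within "cellar harbor raven", the head is "raven" (specifically "harbor raven") and the modifier is "cellar".
Within "harbor raven", the head is "raven" and the modifier is "harbor".
So the structure is [[[cellar [harbor raven]] barrel] scout].

[[[cellar [harbor raven]] barrel] scout]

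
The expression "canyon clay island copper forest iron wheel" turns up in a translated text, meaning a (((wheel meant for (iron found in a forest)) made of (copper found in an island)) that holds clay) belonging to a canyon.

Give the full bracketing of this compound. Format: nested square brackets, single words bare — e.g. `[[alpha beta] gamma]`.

Overall it is a kind of wheel (specifically "clay island copper forest iron wheel"); the modifier is "canyon".
Within "clay island copper forest iron wheel", the head is "wheel" (specifically "island copper forest iron wheel") and the modifier is "clay".
Within "island copper forest iron wheel", the head is "wheel" (specifically "forest iron wheel") and the modifier is "island copper".
Within "island copper", the head is "copper" and the modifier is "island".
Within "forest iron wheel", the head is "wheel" and the modifier is "forest iron".
Within "forest iron", the head is "iron" and the modifier is "forest".
Putting it together: [canyon [clay [[island copper] [[forest iron] wheel]]]].

[canyon [clay [[island copper] [[forest iron] wheel]]]]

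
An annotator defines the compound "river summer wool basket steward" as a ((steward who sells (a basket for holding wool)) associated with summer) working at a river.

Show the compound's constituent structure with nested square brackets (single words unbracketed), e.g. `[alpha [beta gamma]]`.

[river [summer [[wool basket] steward]]]

Whole compound: head "steward" (specifically "summer wool basket steward"), modifier "river".
"summer wool basket steward" → head "steward" (specifically "wool basket steward"), modifier "summer".
"wool basket steward" → head "steward", modifier "wool basket".
"wool basket" → head "basket", modifier "wool".
Assembled: [river [summer [[wool basket] steward]]].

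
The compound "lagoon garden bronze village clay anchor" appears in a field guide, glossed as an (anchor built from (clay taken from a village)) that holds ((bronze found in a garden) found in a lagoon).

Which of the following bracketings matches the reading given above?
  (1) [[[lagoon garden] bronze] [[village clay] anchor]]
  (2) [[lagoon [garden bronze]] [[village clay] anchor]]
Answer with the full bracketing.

The paraphrase's head is the "anchor" part ("village clay anchor"); its modifier is "lagoon garden bronze".
That top-level split, carried through the inner groups, gives [[lagoon [garden bronze]] [[village clay] anchor]].

[[lagoon [garden bronze]] [[village clay] anchor]]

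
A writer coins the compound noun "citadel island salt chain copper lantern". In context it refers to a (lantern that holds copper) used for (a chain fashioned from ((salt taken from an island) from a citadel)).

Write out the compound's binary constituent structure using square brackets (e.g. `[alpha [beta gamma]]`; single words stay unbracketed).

[[[citadel [island salt]] chain] [copper lantern]]

The outermost head in the paraphrase is "lantern" (specifically "copper lantern"), modified by "citadel island salt chain".
Inside "citadel island salt chain": head "chain", modifier "citadel island salt".
Inside "citadel island salt": head "salt" (specifically "island salt"), modifier "citadel".
Inside "island salt": head "salt", modifier "island".
Inside "copper lantern": head "lantern", modifier "copper".
Assembled: [[[citadel [island salt]] chain] [copper lantern]].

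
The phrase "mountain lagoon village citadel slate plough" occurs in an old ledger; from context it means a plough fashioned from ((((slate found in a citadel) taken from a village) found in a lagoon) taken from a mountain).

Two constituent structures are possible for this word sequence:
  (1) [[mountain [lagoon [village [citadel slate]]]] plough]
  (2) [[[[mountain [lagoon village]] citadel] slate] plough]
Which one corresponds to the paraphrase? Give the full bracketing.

The paraphrase's head is the "plough" part ("plough"); its modifier is "mountain lagoon village citadel slate".
That top-level split, carried through the inner groups, gives [[mountain [lagoon [village [citadel slate]]]] plough].

[[mountain [lagoon [village [citadel slate]]]] plough]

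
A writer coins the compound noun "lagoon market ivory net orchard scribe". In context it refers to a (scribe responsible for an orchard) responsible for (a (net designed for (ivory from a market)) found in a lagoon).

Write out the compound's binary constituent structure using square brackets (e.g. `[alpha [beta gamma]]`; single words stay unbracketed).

At the top level: head "scribe" (specifically "orchard scribe"); modifier "lagoon market ivory net".
Within "lagoon market ivory net", the head is "net" (specifically "market ivory net") and the modifier is "lagoon".
Within "market ivory net", the head is "net" and the modifier is "market ivory".
Within "market ivory", the head is "ivory" and the modifier is "market".
Within "orchard scribe", the head is "scribe" and the modifier is "orchard".
Assembled: [[lagoon [[market ivory] net]] [orchard scribe]].

[[lagoon [[market ivory] net]] [orchard scribe]]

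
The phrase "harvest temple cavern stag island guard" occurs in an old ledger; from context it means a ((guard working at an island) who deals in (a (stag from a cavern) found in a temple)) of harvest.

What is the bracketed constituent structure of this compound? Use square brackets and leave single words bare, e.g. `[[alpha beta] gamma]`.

[harvest [[temple [cavern stag]] [island guard]]]

Overall it is a kind of guard (specifically "temple cavern stag island guard"); the modifier is "harvest".
Inside "temple cavern stag island guard": head "guard" (specifically "island guard"), modifier "temple cavern stag".
Inside "temple cavern stag": head "stag" (specifically "cavern stag"), modifier "temple".
Inside "cavern stag": head "stag", modifier "cavern".
Inside "island guard": head "guard", modifier "island".
So the structure is [harvest [[temple [cavern stag]] [island guard]]].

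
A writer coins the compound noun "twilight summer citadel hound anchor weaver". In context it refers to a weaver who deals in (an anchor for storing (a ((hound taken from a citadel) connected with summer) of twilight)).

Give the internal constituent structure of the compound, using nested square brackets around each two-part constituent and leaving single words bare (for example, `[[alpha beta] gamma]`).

[[[twilight [summer [citadel hound]]] anchor] weaver]

The outermost head in the paraphrase is "weaver", modified by "twilight summer citadel hound anchor".
Within "twilight summer citadel hound anchor", the head is "anchor" and the modifier is "twilight summer citadel hound".
Within "twilight summer citadel hound", the head is "hound" (specifically "summer citadel hound") and the modifier is "twilight".
Within "summer citadel hound", the head is "hound" (specifically "citadel hound") and the modifier is "summer".
Within "citadel hound", the head is "hound" and the modifier is "citadel".
Putting it together: [[[twilight [summer [citadel hound]]] anchor] weaver].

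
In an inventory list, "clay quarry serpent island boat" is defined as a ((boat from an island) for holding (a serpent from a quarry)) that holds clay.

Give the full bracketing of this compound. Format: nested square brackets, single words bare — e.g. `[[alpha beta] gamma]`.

[clay [[quarry serpent] [island boat]]]

Whole compound: head "boat" (specifically "quarry serpent island boat"), modifier "clay".
Within "quarry serpent island boat", the head is "boat" (specifically "island boat") and the modifier is "quarry serpent".
Within "quarry serpent", the head is "serpent" and the modifier is "quarry".
Within "island boat", the head is "boat" and the modifier is "island".
Putting it together: [clay [[quarry serpent] [island boat]]].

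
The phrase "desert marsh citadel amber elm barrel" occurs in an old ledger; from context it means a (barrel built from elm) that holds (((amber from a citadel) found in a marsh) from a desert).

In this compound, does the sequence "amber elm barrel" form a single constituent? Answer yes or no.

no

The top-level split is [desert marsh citadel amber] [elm barrel]; the full structure is [[desert [marsh [citadel amber]]] [elm barrel]].
"amber elm barrel" straddles a constituent boundary, so it is not a single unit.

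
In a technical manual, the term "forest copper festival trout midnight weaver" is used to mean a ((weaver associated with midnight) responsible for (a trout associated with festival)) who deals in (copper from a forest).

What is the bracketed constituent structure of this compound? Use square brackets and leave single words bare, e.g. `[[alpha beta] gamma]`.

[[forest copper] [[festival trout] [midnight weaver]]]

The outermost head in the paraphrase is "weaver" (specifically "festival trout midnight weaver"), modified by "forest copper".
Inside "forest copper": head "copper", modifier "forest".
Inside "festival trout midnight weaver": head "weaver" (specifically "midnight weaver"), modifier "festival trout".
Inside "festival trout": head "trout", modifier "festival".
Inside "midnight weaver": head "weaver", modifier "midnight".
Assembled: [[forest copper] [[festival trout] [midnight weaver]]].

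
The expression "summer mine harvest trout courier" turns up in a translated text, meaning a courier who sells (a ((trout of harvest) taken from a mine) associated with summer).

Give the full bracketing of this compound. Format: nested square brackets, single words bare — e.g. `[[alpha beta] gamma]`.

[[summer [mine [harvest trout]]] courier]

Whole compound: head "courier", modifier "summer mine harvest trout".
Within "summer mine harvest trout", the head is "trout" (specifically "mine harvest trout") and the modifier is "summer".
Within "mine harvest trout", the head is "trout" (specifically "harvest trout") and the modifier is "mine".
Within "harvest trout", the head is "trout" and the modifier is "harvest".
Putting it together: [[summer [mine [harvest trout]]] courier].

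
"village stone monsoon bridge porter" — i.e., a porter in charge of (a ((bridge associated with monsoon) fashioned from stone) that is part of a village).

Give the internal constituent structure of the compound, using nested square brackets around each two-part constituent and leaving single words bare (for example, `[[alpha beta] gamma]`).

[[village [stone [monsoon bridge]]] porter]

The outermost head in the paraphrase is "porter", modified by "village stone monsoon bridge".
Inside "village stone monsoon bridge": head "bridge" (specifically "stone monsoon bridge"), modifier "village".
Inside "stone monsoon bridge": head "bridge" (specifically "monsoon bridge"), modifier "stone".
Inside "monsoon bridge": head "bridge", modifier "monsoon".
So the structure is [[village [stone [monsoon bridge]]] porter].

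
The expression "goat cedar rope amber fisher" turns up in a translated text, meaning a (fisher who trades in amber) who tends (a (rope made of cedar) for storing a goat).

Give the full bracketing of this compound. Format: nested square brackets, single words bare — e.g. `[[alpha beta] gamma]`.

The outermost head in the paraphrase is "fisher" (specifically "amber fisher"), modified by "goat cedar rope".
Inside "goat cedar rope": head "rope" (specifically "cedar rope"), modifier "goat".
Inside "cedar rope": head "rope", modifier "cedar".
Inside "amber fisher": head "fisher", modifier "amber".
Putting it together: [[goat [cedar rope]] [amber fisher]].

[[goat [cedar rope]] [amber fisher]]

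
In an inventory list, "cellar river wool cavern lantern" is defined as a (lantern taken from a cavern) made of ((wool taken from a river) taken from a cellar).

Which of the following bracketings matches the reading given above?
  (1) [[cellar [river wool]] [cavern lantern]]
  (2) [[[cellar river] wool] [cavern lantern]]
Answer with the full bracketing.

The paraphrase's head is the "lantern" part ("cavern lantern"); its modifier is "cellar river wool".
That top-level split, carried through the inner groups, gives [[cellar [river wool]] [cavern lantern]].

[[cellar [river wool]] [cavern lantern]]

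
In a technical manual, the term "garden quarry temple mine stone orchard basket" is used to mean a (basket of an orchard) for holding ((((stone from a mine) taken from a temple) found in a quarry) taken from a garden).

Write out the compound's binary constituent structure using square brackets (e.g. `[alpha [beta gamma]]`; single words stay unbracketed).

Overall it is a kind of basket (specifically "orchard basket"); the modifier is "garden quarry temple mine stone".
"garden quarry temple mine stone" → head "stone" (specifically "quarry temple mine stone"), modifier "garden".
"quarry temple mine stone" → head "stone" (specifically "temple mine stone"), modifier "quarry".
"temple mine stone" → head "stone" (specifically "mine stone"), modifier "temple".
"mine stone" → head "stone", modifier "mine".
"orchard basket" → head "basket", modifier "orchard".
So the structure is [[garden [quarry [temple [mine stone]]]] [orchard basket]].

[[garden [quarry [temple [mine stone]]]] [orchard basket]]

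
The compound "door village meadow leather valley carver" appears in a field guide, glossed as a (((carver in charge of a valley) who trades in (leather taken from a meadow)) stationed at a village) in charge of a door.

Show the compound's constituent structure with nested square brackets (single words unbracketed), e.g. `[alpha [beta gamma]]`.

Whole compound: head "carver" (specifically "village meadow leather valley carver"), modifier "door".
Within "village meadow leather valley carver", the head is "carver" (specifically "meadow leather valley carver") and the modifier is "village".
Within "meadow leather valley carver", the head is "carver" (specifically "valley carver") and the modifier is "meadow leather".
Within "meadow leather", the head is "leather" and the modifier is "meadow".
Within "valley carver", the head is "carver" and the modifier is "valley".
So the structure is [door [village [[meadow leather] [valley carver]]]].

[door [village [[meadow leather] [valley carver]]]]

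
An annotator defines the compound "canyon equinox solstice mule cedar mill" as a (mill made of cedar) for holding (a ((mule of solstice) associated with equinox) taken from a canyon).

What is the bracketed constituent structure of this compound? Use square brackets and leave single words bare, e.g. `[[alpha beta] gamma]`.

The outermost head in the paraphrase is "mill" (specifically "cedar mill"), modified by "canyon equinox solstice mule".
Within "canyon equinox solstice mule", the head is "mule" (specifically "equinox solstice mule") and the modifier is "canyon".
Within "equinox solstice mule", the head is "mule" (specifically "solstice mule") and the modifier is "equinox".
Within "solstice mule", the head is "mule" and the modifier is "solstice".
Within "cedar mill", the head is "mill" and the modifier is "cedar".
So the structure is [[canyon [equinox [solstice mule]]] [cedar mill]].

[[canyon [equinox [solstice mule]]] [cedar mill]]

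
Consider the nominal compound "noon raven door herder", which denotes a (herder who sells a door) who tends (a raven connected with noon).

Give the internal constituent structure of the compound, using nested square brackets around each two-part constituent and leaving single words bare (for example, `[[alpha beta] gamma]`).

[[noon raven] [door herder]]

At the top level: head "herder" (specifically "door herder"); modifier "noon raven".
Within "noon raven", the head is "raven" and the modifier is "noon".
Within "door herder", the head is "herder" and the modifier is "door".
So the structure is [[noon raven] [door herder]].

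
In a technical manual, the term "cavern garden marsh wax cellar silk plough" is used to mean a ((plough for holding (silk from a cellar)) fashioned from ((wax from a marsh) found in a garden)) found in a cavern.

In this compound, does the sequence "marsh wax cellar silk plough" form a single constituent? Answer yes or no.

The top-level split is [cavern] [garden marsh wax cellar silk plough]; the full structure is [cavern [[garden [marsh wax]] [[cellar silk] plough]]].
"marsh wax cellar silk plough" straddles a constituent boundary, so it is not a single unit.

no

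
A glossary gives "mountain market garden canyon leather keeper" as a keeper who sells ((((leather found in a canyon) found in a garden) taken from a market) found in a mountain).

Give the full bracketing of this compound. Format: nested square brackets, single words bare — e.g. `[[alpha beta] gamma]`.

The outermost head in the paraphrase is "keeper", modified by "mountain market garden canyon leather".
"mountain market garden canyon leather" → head "leather" (specifically "market garden canyon leather"), modifier "mountain".
"market garden canyon leather" → head "leather" (specifically "garden canyon leather"), modifier "market".
"garden canyon leather" → head "leather" (specifically "canyon leather"), modifier "garden".
"canyon leather" → head "leather", modifier "canyon".
Putting it together: [[mountain [market [garden [canyon leather]]]] keeper].

[[mountain [market [garden [canyon leather]]]] keeper]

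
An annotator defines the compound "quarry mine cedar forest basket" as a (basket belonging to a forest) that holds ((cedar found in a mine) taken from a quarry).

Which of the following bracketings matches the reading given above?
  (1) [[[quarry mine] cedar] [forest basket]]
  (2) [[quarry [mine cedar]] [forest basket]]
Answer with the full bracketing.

The paraphrase's head is the "basket" part ("forest basket"); its modifier is "quarry mine cedar".
That top-level split, carried through the inner groups, gives [[quarry [mine cedar]] [forest basket]].

[[quarry [mine cedar]] [forest basket]]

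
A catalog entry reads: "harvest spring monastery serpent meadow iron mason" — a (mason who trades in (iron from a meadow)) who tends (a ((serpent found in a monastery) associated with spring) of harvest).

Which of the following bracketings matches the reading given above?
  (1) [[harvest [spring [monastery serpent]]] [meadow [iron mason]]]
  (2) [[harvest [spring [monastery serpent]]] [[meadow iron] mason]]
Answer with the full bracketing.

[[harvest [spring [monastery serpent]]] [[meadow iron] mason]]

The paraphrase's head is the "mason" part ("meadow iron mason"); its modifier is "harvest spring monastery serpent".
That top-level split, carried through the inner groups, gives [[harvest [spring [monastery serpent]]] [[meadow iron] mason]].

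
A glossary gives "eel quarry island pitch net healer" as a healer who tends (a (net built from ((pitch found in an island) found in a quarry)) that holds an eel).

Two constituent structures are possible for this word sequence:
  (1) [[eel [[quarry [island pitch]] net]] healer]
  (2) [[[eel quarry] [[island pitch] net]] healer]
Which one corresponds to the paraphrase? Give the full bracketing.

[[eel [[quarry [island pitch]] net]] healer]

The paraphrase's head is the "healer" part ("healer"); its modifier is "eel quarry island pitch net".
That top-level split, carried through the inner groups, gives [[eel [[quarry [island pitch]] net]] healer].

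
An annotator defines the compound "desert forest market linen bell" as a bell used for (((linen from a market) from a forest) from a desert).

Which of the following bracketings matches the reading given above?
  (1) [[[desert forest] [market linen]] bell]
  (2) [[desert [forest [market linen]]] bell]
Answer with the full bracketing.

[[desert [forest [market linen]]] bell]

The paraphrase's head is the "bell" part ("bell"); its modifier is "desert forest market linen".
That top-level split, carried through the inner groups, gives [[desert [forest [market linen]]] bell].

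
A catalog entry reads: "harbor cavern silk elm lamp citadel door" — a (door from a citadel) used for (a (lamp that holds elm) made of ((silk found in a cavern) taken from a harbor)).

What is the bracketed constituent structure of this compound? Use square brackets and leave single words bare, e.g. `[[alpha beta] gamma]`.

[[[harbor [cavern silk]] [elm lamp]] [citadel door]]

At the top level: head "door" (specifically "citadel door"); modifier "harbor cavern silk elm lamp".
"harbor cavern silk elm lamp" → head "lamp" (specifically "elm lamp"), modifier "harbor cavern silk".
"harbor cavern silk" → head "silk" (specifically "cavern silk"), modifier "harbor".
"cavern silk" → head "silk", modifier "cavern".
"elm lamp" → head "lamp", modifier "elm".
"citadel door" → head "door", modifier "citadel".
Assembled: [[[harbor [cavern silk]] [elm lamp]] [citadel door]].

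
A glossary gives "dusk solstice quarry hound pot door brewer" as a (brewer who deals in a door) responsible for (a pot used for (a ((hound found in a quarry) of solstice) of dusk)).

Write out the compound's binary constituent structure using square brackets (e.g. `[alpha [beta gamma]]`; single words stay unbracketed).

The outermost head in the paraphrase is "brewer" (specifically "door brewer"), modified by "dusk solstice quarry hound pot".
"dusk solstice quarry hound pot" → head "pot", modifier "dusk solstice quarry hound".
"dusk solstice quarry hound" → head "hound" (specifically "solstice quarry hound"), modifier "dusk".
"solstice quarry hound" → head "hound" (specifically "quarry hound"), modifier "solstice".
"quarry hound" → head "hound", modifier "quarry".
"door brewer" → head "brewer", modifier "door".
Putting it together: [[[dusk [solstice [quarry hound]]] pot] [door brewer]].

[[[dusk [solstice [quarry hound]]] pot] [door brewer]]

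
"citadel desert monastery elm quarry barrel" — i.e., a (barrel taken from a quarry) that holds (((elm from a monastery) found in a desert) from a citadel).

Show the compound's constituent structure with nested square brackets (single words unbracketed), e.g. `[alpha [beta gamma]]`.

[[citadel [desert [monastery elm]]] [quarry barrel]]

Whole compound: head "barrel" (specifically "quarry barrel"), modifier "citadel desert monastery elm".
Inside "citadel desert monastery elm": head "elm" (specifically "desert monastery elm"), modifier "citadel".
Inside "desert monastery elm": head "elm" (specifically "monastery elm"), modifier "desert".
Inside "monastery elm": head "elm", modifier "monastery".
Inside "quarry barrel": head "barrel", modifier "quarry".
Putting it together: [[citadel [desert [monastery elm]]] [quarry barrel]].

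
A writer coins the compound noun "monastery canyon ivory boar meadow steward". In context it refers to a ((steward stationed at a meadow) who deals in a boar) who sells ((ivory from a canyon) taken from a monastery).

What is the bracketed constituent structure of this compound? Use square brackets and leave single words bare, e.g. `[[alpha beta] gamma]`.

The outermost head in the paraphrase is "steward" (specifically "boar meadow steward"), modified by "monastery canyon ivory".
Inside "monastery canyon ivory": head "ivory" (specifically "canyon ivory"), modifier "monastery".
Inside "canyon ivory": head "ivory", modifier "canyon".
Inside "boar meadow steward": head "steward" (specifically "meadow steward"), modifier "boar".
Inside "meadow steward": head "steward", modifier "meadow".
So the structure is [[monastery [canyon ivory]] [boar [meadow steward]]].

[[monastery [canyon ivory]] [boar [meadow steward]]]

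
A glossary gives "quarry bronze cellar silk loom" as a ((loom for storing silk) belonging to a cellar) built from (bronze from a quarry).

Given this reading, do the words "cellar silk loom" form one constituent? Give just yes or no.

The paraphrase groups the words so that "cellar silk loom" is one unit: it corresponds to a single parenthesized sub-phrase.
The full structure is [[quarry bronze] [cellar [silk loom]]], in which [cellar silk loom] is a constituent.

yes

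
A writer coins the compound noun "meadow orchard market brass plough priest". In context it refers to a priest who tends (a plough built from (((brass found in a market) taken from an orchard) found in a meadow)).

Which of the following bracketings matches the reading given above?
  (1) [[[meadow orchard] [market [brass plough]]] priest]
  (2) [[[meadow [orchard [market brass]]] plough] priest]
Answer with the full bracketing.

The paraphrase's head is the "priest" part ("priest"); its modifier is "meadow orchard market brass plough".
That top-level split, carried through the inner groups, gives [[[meadow [orchard [market brass]]] plough] priest].

[[[meadow [orchard [market brass]]] plough] priest]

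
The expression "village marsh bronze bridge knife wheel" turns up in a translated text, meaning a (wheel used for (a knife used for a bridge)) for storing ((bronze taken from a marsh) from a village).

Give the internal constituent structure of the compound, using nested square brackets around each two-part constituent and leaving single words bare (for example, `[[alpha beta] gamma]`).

At the top level: head "wheel" (specifically "bridge knife wheel"); modifier "village marsh bronze".
Within "village marsh bronze", the head is "bronze" (specifically "marsh bronze") and the modifier is "village".
Within "marsh bronze", the head is "bronze" and the modifier is "marsh".
Within "bridge knife wheel", the head is "wheel" and the modifier is "bridge knife".
Within "bridge knife", the head is "knife" and the modifier is "bridge".
So the structure is [[village [marsh bronze]] [[bridge knife] wheel]].

[[village [marsh bronze]] [[bridge knife] wheel]]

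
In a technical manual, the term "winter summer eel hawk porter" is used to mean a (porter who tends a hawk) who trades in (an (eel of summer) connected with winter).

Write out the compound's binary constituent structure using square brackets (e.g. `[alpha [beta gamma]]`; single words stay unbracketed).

The outermost head in the paraphrase is "porter" (specifically "hawk porter"), modified by "winter summer eel".
Within "winter summer eel", the head is "eel" (specifically "summer eel") and the modifier is "winter".
Within "summer eel", the head is "eel" and the modifier is "summer".
Within "hawk porter", the head is "porter" and the modifier is "hawk".
Putting it together: [[winter [summer eel]] [hawk porter]].

[[winter [summer eel]] [hawk porter]]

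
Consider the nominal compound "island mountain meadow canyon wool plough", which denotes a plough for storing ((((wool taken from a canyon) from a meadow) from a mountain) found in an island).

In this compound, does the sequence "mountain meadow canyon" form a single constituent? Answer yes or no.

The top-level split is [island mountain meadow canyon wool] [plough]; the full structure is [[island [mountain [meadow [canyon wool]]]] plough].
"mountain meadow canyon" straddles a constituent boundary, so it is not a single unit.

no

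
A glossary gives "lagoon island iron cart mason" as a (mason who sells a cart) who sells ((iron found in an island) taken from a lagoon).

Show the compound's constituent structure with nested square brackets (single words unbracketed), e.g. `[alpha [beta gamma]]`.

[[lagoon [island iron]] [cart mason]]

Overall it is a kind of mason (specifically "cart mason"); the modifier is "lagoon island iron".
"lagoon island iron" → head "iron" (specifically "island iron"), modifier "lagoon".
"island iron" → head "iron", modifier "island".
"cart mason" → head "mason", modifier "cart".
Putting it together: [[lagoon [island iron]] [cart mason]].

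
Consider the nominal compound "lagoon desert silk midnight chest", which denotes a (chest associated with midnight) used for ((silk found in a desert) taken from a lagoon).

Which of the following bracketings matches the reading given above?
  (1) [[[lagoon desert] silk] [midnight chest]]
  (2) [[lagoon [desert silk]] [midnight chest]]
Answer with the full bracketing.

The paraphrase's head is the "chest" part ("midnight chest"); its modifier is "lagoon desert silk".
That top-level split, carried through the inner groups, gives [[lagoon [desert silk]] [midnight chest]].

[[lagoon [desert silk]] [midnight chest]]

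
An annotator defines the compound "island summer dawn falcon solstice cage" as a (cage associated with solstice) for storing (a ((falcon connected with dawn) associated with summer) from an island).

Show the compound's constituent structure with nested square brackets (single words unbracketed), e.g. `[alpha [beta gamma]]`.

[[island [summer [dawn falcon]]] [solstice cage]]

Whole compound: head "cage" (specifically "solstice cage"), modifier "island summer dawn falcon".
Within "island summer dawn falcon", the head is "falcon" (specifically "summer dawn falcon") and the modifier is "island".
Within "summer dawn falcon", the head is "falcon" (specifically "dawn falcon") and the modifier is "summer".
Within "dawn falcon", the head is "falcon" and the modifier is "dawn".
Within "solstice cage", the head is "cage" and the modifier is "solstice".
Assembled: [[island [summer [dawn falcon]]] [solstice cage]].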